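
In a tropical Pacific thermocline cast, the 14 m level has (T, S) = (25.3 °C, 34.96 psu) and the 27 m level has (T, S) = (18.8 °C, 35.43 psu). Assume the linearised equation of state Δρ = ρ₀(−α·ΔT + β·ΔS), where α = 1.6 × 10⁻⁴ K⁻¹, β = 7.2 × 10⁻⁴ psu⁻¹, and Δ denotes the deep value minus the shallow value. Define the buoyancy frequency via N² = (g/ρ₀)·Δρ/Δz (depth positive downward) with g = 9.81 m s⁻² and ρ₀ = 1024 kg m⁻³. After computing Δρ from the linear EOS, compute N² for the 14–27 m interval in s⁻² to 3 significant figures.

1.04 × 10⁻³ s⁻²

ΔT = -6.5 K, ΔS = +0.47 psu (deep − shallow).
Δρ/ρ₀ = −αΔT + βΔS = 1.04 × 10⁻³ + 3.384 × 10⁻⁴ = 1.3784 × 10⁻³, so Δρ ≈ 1.411 kg m⁻³.
N² = (g/ρ₀)·Δρ/Δz = g·(Δρ/ρ₀)/Δz = 9.81 × 1.3784 × 10⁻³ / 13 = 1.0402 × 10⁻³ s⁻² ≈ 1.04 × 10⁻³ s⁻².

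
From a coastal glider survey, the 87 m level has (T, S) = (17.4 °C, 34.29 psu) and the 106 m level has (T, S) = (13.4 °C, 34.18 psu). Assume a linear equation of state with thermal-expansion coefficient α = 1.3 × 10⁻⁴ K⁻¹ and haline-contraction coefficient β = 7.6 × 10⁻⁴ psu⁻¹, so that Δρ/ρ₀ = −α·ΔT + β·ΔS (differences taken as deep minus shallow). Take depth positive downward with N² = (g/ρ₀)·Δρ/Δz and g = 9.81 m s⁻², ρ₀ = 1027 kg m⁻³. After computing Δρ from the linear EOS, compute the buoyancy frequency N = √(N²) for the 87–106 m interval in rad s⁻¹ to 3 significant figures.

ΔT = -4.0 K, ΔS = -0.11 psu (deep − shallow).
Δρ/ρ₀ = −αΔT + βΔS = 5.20 × 10⁻⁴ − 8.36 × 10⁻⁵ = 4.364 × 10⁻⁴, so Δρ ≈ 0.4482 kg m⁻³.
N² = (g/ρ₀)·Δρ/Δz = g·(Δρ/ρ₀)/Δz = 9.81 × 4.364 × 10⁻⁴ / 19 = 2.2532 × 10⁻⁴ s⁻².
N = √(2.2532 × 10⁻⁴) = 0.015011 rad s⁻¹ ≈ 0.0150 rad s⁻¹.

0.0150 rad s⁻¹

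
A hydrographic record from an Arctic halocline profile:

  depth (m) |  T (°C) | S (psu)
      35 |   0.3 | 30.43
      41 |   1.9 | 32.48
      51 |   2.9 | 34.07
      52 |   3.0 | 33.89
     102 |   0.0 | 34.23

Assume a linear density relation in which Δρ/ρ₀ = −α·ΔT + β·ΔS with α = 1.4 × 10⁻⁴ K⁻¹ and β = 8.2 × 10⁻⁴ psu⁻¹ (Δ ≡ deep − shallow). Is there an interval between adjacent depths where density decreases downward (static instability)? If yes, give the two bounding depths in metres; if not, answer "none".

51–52 m

Evaluate Δρ/ρ₀ = −αΔT + βΔS across each adjacent pair:
  35–41 m: −αΔT+βΔS = −(1.4 × 10⁻⁴)(+1.6)+(8.2 × 10⁻⁴)(+2.05) = 1.5 × 10⁻³ → stable
  41–51 m: −αΔT+βΔS = −(1.4 × 10⁻⁴)(+1.0)+(8.2 × 10⁻⁴)(+1.59) = 1.2 × 10⁻³ → stable
  51–52 m: −αΔT+βΔS = −(1.4 × 10⁻⁴)(+0.1)+(8.2 × 10⁻⁴)(-0.18) = -1.6 × 10⁻⁴ → UNSTABLE
  52–102 m: −αΔT+βΔS = −(1.4 × 10⁻⁴)(-3.0)+(8.2 × 10⁻⁴)(+0.34) = 7.0 × 10⁻⁴ → stable
The 51–52 m interval has Δρ < 0: lighter water underlies denser water.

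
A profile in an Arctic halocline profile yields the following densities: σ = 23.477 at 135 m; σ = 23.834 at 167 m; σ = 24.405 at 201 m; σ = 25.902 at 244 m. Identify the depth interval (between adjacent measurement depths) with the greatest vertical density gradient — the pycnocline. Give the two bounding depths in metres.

Compute the density gradient over each adjacent pair:
  135–167 m: Δρ/Δz = 0.357/32 = 0.011 kg m⁻⁴
  167–201 m: Δρ/Δz = 0.571/34 = 0.017 kg m⁻⁴
  201–244 m: Δρ/Δz = 1.497/43 = 0.035 kg m⁻⁴
The largest gradient is in the 201–244 m interval — the pycnocline.

201–244 m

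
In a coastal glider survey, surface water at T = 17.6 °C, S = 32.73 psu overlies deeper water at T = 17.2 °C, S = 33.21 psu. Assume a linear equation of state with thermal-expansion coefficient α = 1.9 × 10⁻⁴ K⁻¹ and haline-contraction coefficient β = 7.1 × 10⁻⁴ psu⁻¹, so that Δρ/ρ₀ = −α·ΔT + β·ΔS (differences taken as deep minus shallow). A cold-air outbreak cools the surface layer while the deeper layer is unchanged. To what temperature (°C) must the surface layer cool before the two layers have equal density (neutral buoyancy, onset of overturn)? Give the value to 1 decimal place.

15.4 °C

Neutral buoyancy requires Δρ = 0, i.e. −α(T_deep − T_surf′) + β(S_deep − S_surf) = 0.
T_surf′ = T_deep − (β/α)·ΔS = 17.2 − (7.1 × 10⁻⁴/1.9 × 10⁻⁴)·(+0.48) = 15.406 °C.
Cooling required: 17.6 − (15.406) = 2.194 °C.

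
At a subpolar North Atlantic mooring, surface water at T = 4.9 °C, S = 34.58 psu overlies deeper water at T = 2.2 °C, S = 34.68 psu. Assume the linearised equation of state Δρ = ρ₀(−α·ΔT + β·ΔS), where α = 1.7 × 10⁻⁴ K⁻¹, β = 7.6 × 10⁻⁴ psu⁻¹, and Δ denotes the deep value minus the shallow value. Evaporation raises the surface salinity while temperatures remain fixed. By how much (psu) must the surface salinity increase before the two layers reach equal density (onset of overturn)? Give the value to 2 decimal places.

Neutral buoyancy requires −α(T_deep − T_surf) + β(S_deep − S_surf′) = 0.
S_surf′ = S_deep − (α/β)·ΔT = 34.68 − (1.7 × 10⁻⁴/7.6 × 10⁻⁴)·(-2.7) = 35.2839 psu.
Increase required: 35.2839 − 34.58 = 0.7039 psu.

0.70 psu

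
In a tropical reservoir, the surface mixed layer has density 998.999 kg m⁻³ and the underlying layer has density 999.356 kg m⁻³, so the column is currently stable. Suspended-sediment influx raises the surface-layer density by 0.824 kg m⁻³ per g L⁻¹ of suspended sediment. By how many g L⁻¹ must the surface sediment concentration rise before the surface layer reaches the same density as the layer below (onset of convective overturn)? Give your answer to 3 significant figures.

Density deficit of the surface layer: 999.356 − 998.999 = 0.357 kg m⁻³.
Required change = 0.357 / 0.824 = 0.433 g L⁻¹.

0.433 g L⁻¹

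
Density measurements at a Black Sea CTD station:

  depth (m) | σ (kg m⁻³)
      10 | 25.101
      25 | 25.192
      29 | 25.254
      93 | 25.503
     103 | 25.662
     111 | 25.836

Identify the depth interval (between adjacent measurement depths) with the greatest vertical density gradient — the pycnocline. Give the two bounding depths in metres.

103–111 m

Compute the density gradient over each adjacent pair:
  10–25 m: Δρ/Δz = 0.091/15 = 6.1 × 10⁻³ kg m⁻⁴
  25–29 m: Δρ/Δz = 0.062/4 = 0.015 kg m⁻⁴
  29–93 m: Δρ/Δz = 0.249/64 = 3.9 × 10⁻³ kg m⁻⁴
  93–103 m: Δρ/Δz = 0.159/10 = 0.016 kg m⁻⁴
  103–111 m: Δρ/Δz = 0.174/8 = 0.022 kg m⁻⁴
The largest gradient is in the 103–111 m interval — the pycnocline.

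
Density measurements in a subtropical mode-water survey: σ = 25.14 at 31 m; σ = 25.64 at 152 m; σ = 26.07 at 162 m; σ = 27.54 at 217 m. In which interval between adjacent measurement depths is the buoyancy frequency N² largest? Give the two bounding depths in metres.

152–162 m

Compute the density gradient over each adjacent pair:
  31–152 m: Δρ/Δz = 0.50/121 = 4.1 × 10⁻³ kg m⁻⁴
  152–162 m: Δρ/Δz = 0.43/10 = 0.043 kg m⁻⁴
  162–217 m: Δρ/Δz = 1.47/55 = 0.027 kg m⁻⁴
The largest gradient is in the 152–162 m interval — the pycnocline.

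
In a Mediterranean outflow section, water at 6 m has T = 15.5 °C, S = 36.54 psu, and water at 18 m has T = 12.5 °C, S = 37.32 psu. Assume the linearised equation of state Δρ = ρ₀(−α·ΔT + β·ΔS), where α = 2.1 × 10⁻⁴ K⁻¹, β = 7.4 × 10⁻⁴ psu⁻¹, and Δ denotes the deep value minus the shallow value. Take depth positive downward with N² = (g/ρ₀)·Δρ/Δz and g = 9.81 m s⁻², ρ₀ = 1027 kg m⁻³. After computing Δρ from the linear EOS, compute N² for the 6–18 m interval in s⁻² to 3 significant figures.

9.87 × 10⁻⁴ s⁻²

ΔT = -3.0 K, ΔS = +0.78 psu (deep − shallow).
Δρ/ρ₀ = −αΔT + βΔS = 6.30 × 10⁻⁴ + 5.772 × 10⁻⁴ = 1.2072 × 10⁻³, so Δρ ≈ 1.240 kg m⁻³.
N² = (g/ρ₀)·Δρ/Δz = g·(Δρ/ρ₀)/Δz = 9.81 × 1.2072 × 10⁻³ / 12 = 9.8689 × 10⁻⁴ s⁻² ≈ 9.87 × 10⁻⁴ s⁻².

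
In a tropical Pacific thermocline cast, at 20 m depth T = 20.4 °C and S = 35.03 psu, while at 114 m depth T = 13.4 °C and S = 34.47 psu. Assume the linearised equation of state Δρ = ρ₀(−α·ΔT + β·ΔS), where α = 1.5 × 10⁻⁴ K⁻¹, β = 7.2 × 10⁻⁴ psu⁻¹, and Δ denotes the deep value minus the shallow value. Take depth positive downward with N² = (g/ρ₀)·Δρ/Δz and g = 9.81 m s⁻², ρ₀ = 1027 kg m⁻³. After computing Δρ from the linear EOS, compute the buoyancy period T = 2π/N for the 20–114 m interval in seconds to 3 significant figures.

765 s

ΔT = -7.0 K, ΔS = -0.56 psu (deep − shallow).
Δρ/ρ₀ = −αΔT + βΔS = 1.05 × 10⁻³ − 4.032 × 10⁻⁴ = 6.468 × 10⁻⁴, so Δρ ≈ 0.6643 kg m⁻³.
N² = (g/ρ₀)·Δρ/Δz = g·(Δρ/ρ₀)/Δz = 9.81 × 6.468 × 10⁻⁴ / 94 = 6.7501 × 10⁻⁵ s⁻².
N = √(6.7501 × 10⁻⁵) = 8.2159 × 10⁻³ rad s⁻¹ → T = 2π/N = 764.76 s ≈ 765 s.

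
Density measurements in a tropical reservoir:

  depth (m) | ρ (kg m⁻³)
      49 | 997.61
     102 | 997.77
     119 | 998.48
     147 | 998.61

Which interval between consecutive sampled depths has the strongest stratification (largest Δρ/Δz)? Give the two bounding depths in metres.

Compute the density gradient over each adjacent pair:
  49–102 m: Δρ/Δz = 0.16/53 = 3.0 × 10⁻³ kg m⁻⁴
  102–119 m: Δρ/Δz = 0.71/17 = 0.042 kg m⁻⁴
  119–147 m: Δρ/Δz = 0.13/28 = 4.6 × 10⁻³ kg m⁻⁴
The largest gradient is in the 102–119 m interval — the pycnocline.

102–119 m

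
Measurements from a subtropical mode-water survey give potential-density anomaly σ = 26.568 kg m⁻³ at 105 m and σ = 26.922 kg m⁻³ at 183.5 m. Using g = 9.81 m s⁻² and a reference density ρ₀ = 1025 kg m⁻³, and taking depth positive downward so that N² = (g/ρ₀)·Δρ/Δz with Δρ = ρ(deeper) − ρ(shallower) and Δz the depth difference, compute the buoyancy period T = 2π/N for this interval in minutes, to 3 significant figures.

15.9 min

Δρ = 1026.922 − 1026.568 = 0.354 kg m⁻³ over Δz = 183.5 − 105 = 78.5 m.
N² = (9.81/1025) × (0.354/78.5) = 4.3160 × 10⁻⁵ s⁻².
N = √(4.3160 × 10⁻⁵) = 6.5696 × 10⁻³ rad s⁻¹, so T = 2π/N = 956.40 s = 15.940 min ≈ 15.9 min.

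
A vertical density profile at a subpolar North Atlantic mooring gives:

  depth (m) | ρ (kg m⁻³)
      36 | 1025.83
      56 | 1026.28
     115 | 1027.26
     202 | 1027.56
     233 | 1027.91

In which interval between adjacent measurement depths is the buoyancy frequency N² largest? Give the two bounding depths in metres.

Compute the density gradient over each adjacent pair:
  36–56 m: Δρ/Δz = 0.45/20 = 0.022 kg m⁻⁴
  56–115 m: Δρ/Δz = 0.98/59 = 0.017 kg m⁻⁴
  115–202 m: Δρ/Δz = 0.30/87 = 3.4 × 10⁻³ kg m⁻⁴
  202–233 m: Δρ/Δz = 0.35/31 = 0.011 kg m⁻⁴
The largest gradient is in the 36–56 m interval — the pycnocline.

36–56 m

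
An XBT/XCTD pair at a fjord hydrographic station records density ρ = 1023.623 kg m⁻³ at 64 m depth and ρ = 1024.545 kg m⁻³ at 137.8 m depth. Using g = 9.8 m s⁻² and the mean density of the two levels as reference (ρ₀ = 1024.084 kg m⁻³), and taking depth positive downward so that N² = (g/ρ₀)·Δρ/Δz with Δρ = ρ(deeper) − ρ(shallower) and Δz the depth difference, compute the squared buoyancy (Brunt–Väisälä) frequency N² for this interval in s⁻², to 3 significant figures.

1.20 × 10⁻⁴ s⁻²

Δρ = 1024.545 − 1023.623 = 0.922 kg m⁻³ over Δz = 137.8 − 64 = 73.8 m.
N² = (9.8/1024.084) × (0.922/73.8) = 1.1955 × 10⁻⁴ s⁻² ≈ 1.20 × 10⁻⁴ s⁻².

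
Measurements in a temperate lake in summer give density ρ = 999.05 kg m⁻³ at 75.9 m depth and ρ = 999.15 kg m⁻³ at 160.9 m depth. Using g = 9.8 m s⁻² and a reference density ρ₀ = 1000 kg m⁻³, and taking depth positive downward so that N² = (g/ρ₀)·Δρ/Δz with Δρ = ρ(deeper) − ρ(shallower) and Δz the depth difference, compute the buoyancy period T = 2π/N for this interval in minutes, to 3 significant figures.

Δρ = 999.15 − 999.05 = 0.10 kg m⁻³ over Δz = 160.9 − 75.9 = 85 m.
N² = (9.8/1000) × (0.10/85) = 1.1529 × 10⁻⁵ s⁻².
N = √(1.1529 × 10⁻⁵) = 3.3954 × 10⁻³ rad s⁻¹, so T = 2π/N = 1.8505 × 10³ s = 30.842 min ≈ 30.8 min.
A positive N² confirms static stability across the interval.

30.8 min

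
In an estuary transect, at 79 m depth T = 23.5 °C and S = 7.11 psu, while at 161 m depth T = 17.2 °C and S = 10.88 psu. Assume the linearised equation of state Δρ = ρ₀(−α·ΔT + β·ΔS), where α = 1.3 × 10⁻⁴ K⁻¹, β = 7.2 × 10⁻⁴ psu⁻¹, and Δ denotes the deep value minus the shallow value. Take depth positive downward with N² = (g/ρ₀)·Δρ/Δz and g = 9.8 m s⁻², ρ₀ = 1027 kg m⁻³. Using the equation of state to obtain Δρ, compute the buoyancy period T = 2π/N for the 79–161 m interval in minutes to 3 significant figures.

5.10 min

ΔT = -6.3 K, ΔS = +3.77 psu (deep − shallow).
Δρ/ρ₀ = −αΔT + βΔS = 8.19 × 10⁻⁴ + 2.7144 × 10⁻³ = 3.5334 × 10⁻³, so Δρ ≈ 3.629 kg m⁻³.
N² = (g/ρ₀)·Δρ/Δz = g·(Δρ/ρ₀)/Δz = 9.8 × 3.5334 × 10⁻³ / 82 = 4.2228 × 10⁻⁴ s⁻².
N = √(4.2228 × 10⁻⁴) = 0.020549 rad s⁻¹ → T = 2π/N = 305.77 s = 5.0962 min ≈ 5.10 min.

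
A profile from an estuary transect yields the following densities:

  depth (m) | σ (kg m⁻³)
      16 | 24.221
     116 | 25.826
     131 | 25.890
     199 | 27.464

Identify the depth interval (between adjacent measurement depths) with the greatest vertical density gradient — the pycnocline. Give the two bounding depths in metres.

131–199 m

Compute the density gradient over each adjacent pair:
  16–116 m: Δρ/Δz = 1.605/100 = 0.016 kg m⁻⁴
  116–131 m: Δρ/Δz = 0.064/15 = 4.3 × 10⁻³ kg m⁻⁴
  131–199 m: Δρ/Δz = 1.574/68 = 0.023 kg m⁻⁴
The largest gradient is in the 131–199 m interval — the pycnocline.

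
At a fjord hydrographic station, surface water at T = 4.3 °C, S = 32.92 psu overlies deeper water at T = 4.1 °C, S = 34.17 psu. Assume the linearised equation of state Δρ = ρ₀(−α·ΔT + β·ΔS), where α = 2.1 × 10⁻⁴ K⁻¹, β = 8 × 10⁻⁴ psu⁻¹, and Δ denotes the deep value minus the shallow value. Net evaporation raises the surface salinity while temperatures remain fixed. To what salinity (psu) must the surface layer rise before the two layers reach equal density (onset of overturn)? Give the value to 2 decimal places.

Neutral buoyancy requires −α(T_deep − T_surf) + β(S_deep − S_surf′) = 0.
S_surf′ = S_deep − (α/β)·ΔT = 34.17 − (2.1 × 10⁻⁴/8 × 10⁻⁴)·(-0.2) = 34.2225 psu.
Increase required: 34.2225 − 32.92 = 1.3025 psu.

34.22 psu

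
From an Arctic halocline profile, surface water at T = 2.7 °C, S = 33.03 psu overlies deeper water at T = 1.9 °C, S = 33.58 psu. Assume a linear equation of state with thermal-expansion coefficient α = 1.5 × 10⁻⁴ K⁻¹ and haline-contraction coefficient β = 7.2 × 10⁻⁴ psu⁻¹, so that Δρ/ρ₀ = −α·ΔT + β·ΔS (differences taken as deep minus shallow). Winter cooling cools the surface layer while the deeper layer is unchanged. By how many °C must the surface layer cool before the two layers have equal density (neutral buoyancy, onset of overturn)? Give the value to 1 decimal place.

Neutral buoyancy requires Δρ = 0, i.e. −α(T_deep − T_surf′) + β(S_deep − S_surf) = 0.
T_surf′ = T_deep − (β/α)·ΔS = 1.9 − (7.2 × 10⁻⁴/1.5 × 10⁻⁴)·(+0.55) = -0.740 °C.
Cooling required: 2.7 − (-0.740) = 3.440 °C.

3.4 °C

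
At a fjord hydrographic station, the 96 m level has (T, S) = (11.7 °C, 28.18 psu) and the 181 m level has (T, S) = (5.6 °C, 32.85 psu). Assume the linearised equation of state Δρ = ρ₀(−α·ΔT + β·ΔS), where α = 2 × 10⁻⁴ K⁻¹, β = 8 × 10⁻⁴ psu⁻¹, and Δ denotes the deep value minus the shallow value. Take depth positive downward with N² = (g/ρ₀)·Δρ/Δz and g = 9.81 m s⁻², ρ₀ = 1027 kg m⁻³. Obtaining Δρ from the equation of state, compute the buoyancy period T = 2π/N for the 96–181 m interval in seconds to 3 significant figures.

263 s

ΔT = -6.1 K, ΔS = +4.67 psu (deep − shallow).
Δρ/ρ₀ = −αΔT + βΔS = 1.22 × 10⁻³ + 3.736 × 10⁻³ = 4.956 × 10⁻³, so Δρ ≈ 5.090 kg m⁻³.
N² = (g/ρ₀)·Δρ/Δz = g·(Δρ/ρ₀)/Δz = 9.81 × 4.956 × 10⁻³ / 85 = 5.7198 × 10⁻⁴ s⁻².
N = √(5.7198 × 10⁻⁴) = 0.023916 rad s⁻¹ → T = 2π/N = 262.72 s ≈ 263 s.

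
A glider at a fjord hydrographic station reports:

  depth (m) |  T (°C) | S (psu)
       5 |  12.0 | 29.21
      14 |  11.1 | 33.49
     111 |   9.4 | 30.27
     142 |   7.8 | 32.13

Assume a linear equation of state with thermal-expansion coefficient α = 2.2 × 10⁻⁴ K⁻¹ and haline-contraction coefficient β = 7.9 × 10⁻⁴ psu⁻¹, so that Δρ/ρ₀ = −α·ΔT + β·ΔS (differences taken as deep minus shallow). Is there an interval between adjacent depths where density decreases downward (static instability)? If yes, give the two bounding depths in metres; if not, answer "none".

14–111 m

Evaluate Δρ/ρ₀ = −αΔT + βΔS across each adjacent pair:
  5–14 m: −αΔT+βΔS = −(2.2 × 10⁻⁴)(-0.9)+(7.9 × 10⁻⁴)(+4.28) = 3.6 × 10⁻³ → stable
  14–111 m: −αΔT+βΔS = −(2.2 × 10⁻⁴)(-1.7)+(7.9 × 10⁻⁴)(-3.22) = -2.2 × 10⁻³ → UNSTABLE
  111–142 m: −αΔT+βΔS = −(2.2 × 10⁻⁴)(-1.6)+(7.9 × 10⁻⁴)(+1.86) = 1.8 × 10⁻³ → stable
The 14–111 m interval has Δρ < 0: lighter water underlies denser water.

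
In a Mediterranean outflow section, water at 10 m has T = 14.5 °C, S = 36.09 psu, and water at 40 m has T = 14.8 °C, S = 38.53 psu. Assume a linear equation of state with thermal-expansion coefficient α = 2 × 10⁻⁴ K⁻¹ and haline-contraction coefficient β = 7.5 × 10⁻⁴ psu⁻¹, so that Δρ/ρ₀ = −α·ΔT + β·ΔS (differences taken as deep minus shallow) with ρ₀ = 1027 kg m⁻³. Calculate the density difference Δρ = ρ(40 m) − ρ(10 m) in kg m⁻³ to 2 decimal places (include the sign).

ΔT = +0.3 K, ΔS = +2.44 psu (deep − shallow).
Δρ/ρ₀ = −(2 × 10⁻⁴)(+0.3) + (7.5 × 10⁻⁴)(+2.44) = 1.77 × 10⁻³.
Δρ = 1027 × (1.77 × 10⁻³) = +1.82 kg m⁻³.
Positive Δρ: denser below, stable.

+1.82 kg m⁻³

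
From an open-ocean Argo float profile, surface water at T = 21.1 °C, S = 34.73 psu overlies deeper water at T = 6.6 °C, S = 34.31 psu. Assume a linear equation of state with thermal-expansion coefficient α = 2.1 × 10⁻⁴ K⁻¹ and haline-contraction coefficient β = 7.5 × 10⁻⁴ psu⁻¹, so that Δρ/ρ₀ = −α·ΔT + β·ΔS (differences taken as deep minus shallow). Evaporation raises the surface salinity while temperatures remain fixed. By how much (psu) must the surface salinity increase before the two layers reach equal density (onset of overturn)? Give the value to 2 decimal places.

Neutral buoyancy requires −α(T_deep − T_surf) + β(S_deep − S_surf′) = 0.
S_surf′ = S_deep − (α/β)·ΔT = 34.31 − (2.1 × 10⁻⁴/7.5 × 10⁻⁴)·(-14.5) = 38.3700 psu.
Increase required: 38.3700 − 34.73 = 3.6400 psu.

3.64 psu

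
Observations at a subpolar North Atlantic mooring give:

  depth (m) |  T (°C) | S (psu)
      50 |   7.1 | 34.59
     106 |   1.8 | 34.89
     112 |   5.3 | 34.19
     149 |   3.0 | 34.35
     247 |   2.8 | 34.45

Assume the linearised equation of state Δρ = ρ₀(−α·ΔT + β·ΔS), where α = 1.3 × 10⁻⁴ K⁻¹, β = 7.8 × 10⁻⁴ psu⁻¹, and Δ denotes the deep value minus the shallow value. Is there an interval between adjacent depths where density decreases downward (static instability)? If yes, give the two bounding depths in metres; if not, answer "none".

106–112 m

Evaluate Δρ/ρ₀ = −αΔT + βΔS across each adjacent pair:
  50–106 m: −αΔT+βΔS = −(1.3 × 10⁻⁴)(-5.3)+(7.8 × 10⁻⁴)(+0.30) = 9.2 × 10⁻⁴ → stable
  106–112 m: −αΔT+βΔS = −(1.3 × 10⁻⁴)(+3.5)+(7.8 × 10⁻⁴)(-0.70) = -1.0 × 10⁻³ → UNSTABLE
  112–149 m: −αΔT+βΔS = −(1.3 × 10⁻⁴)(-2.3)+(7.8 × 10⁻⁴)(+0.16) = 4.2 × 10⁻⁴ → stable
  149–247 m: −αΔT+βΔS = −(1.3 × 10⁻⁴)(-0.2)+(7.8 × 10⁻⁴)(+0.10) = 1.0 × 10⁻⁴ → stable
The 106–112 m interval has Δρ < 0: lighter water underlies denser water.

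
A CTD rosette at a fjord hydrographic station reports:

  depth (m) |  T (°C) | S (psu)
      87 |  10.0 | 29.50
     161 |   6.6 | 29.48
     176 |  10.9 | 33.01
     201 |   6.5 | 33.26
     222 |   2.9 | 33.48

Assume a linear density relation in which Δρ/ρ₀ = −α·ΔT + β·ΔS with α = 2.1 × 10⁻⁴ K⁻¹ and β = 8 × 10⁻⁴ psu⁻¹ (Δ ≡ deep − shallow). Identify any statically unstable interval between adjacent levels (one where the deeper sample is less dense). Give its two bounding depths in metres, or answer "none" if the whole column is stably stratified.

Evaluate Δρ/ρ₀ = −αΔT + βΔS across each adjacent pair:
  87–161 m: −αΔT+βΔS = −(2.1 × 10⁻⁴)(-3.4)+(8 × 10⁻⁴)(-0.02) = 7.0 × 10⁻⁴ → stable
  161–176 m: −αΔT+βΔS = −(2.1 × 10⁻⁴)(+4.3)+(8 × 10⁻⁴)(+3.53) = 1.9 × 10⁻³ → stable
  176–201 m: −αΔT+βΔS = −(2.1 × 10⁻⁴)(-4.4)+(8 × 10⁻⁴)(+0.25) = 1.1 × 10⁻³ → stable
  201–222 m: −αΔT+βΔS = −(2.1 × 10⁻⁴)(-3.6)+(8 × 10⁻⁴)(+0.22) = 9.3 × 10⁻⁴ → stable
Every interval has Δρ > 0: the column is stably stratified throughout.

none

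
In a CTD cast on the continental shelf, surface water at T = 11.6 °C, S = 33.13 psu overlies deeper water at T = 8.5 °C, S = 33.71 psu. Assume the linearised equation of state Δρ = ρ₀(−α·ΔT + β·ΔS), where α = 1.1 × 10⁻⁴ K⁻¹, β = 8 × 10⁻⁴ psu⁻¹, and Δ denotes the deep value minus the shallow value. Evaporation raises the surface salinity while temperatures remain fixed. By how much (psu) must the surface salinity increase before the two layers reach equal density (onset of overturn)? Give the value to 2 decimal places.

1.01 psu

Neutral buoyancy requires −α(T_deep − T_surf) + β(S_deep − S_surf′) = 0.
S_surf′ = S_deep − (α/β)·ΔT = 33.71 − (1.1 × 10⁻⁴/8 × 10⁻⁴)·(-3.1) = 34.1363 psu.
Increase required: 34.1363 − 33.13 = 1.0063 psu.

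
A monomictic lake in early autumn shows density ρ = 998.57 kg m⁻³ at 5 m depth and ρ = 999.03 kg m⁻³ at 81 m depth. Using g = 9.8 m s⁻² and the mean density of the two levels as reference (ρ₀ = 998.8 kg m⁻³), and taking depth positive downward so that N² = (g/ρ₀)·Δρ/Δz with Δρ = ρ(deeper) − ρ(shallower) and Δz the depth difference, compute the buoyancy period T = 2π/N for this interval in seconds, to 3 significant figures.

815 s

Δρ = 999.03 − 998.57 = 0.46 kg m⁻³ over Δz = 81 − 5 = 76 m.
N² = (9.8/998.8) × (0.46/76) = 5.9387 × 10⁻⁵ s⁻².
N = √(5.9387 × 10⁻⁵) = 7.7063 × 10⁻³ rad s⁻¹, so T = 2π/N = 815.33 s ≈ 815 s.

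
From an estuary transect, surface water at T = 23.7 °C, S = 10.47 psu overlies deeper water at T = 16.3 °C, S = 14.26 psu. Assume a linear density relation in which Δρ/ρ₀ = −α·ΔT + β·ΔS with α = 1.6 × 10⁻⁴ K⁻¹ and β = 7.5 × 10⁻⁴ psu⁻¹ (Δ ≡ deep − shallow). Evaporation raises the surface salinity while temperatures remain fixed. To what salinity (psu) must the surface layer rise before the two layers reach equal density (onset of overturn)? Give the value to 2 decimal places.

15.84 psu

Neutral buoyancy requires −α(T_deep − T_surf) + β(S_deep − S_surf′) = 0.
S_surf′ = S_deep − (α/β)·ΔT = 14.26 − (1.6 × 10⁻⁴/7.5 × 10⁻⁴)·(-7.4) = 15.8387 psu.
Increase required: 15.8387 − 10.47 = 5.3687 psu.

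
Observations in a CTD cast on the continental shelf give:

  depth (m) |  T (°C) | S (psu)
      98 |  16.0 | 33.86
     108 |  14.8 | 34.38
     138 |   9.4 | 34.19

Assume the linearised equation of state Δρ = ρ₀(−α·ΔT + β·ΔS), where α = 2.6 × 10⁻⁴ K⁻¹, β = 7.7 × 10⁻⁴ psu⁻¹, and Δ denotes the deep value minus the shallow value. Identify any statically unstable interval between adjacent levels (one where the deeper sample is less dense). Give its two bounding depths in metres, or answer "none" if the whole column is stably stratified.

none

Evaluate Δρ/ρ₀ = −αΔT + βΔS across each adjacent pair:
  98–108 m: −αΔT+βΔS = −(2.6 × 10⁻⁴)(-1.2)+(7.7 × 10⁻⁴)(+0.52) = 7.1 × 10⁻⁴ → stable
  108–138 m: −αΔT+βΔS = −(2.6 × 10⁻⁴)(-5.4)+(7.7 × 10⁻⁴)(-0.19) = 1.3 × 10⁻³ → stable
Every interval has Δρ > 0: the column is stably stratified throughout.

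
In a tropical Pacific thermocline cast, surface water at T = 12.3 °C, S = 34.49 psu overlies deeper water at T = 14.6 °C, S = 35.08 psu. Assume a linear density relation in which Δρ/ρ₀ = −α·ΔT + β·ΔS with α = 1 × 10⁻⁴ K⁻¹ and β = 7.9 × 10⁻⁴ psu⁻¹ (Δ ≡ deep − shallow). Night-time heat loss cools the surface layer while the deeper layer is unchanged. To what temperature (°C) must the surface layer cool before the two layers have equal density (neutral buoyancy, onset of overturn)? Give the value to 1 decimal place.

9.9 °C

Neutral buoyancy requires Δρ = 0, i.e. −α(T_deep − T_surf′) + β(S_deep − S_surf) = 0.
T_surf′ = T_deep − (β/α)·ΔS = 14.6 − (7.9 × 10⁻⁴/1 × 10⁻⁴)·(+0.59) = 9.939 °C.
Cooling required: 12.3 − (9.939) = 2.361 °C.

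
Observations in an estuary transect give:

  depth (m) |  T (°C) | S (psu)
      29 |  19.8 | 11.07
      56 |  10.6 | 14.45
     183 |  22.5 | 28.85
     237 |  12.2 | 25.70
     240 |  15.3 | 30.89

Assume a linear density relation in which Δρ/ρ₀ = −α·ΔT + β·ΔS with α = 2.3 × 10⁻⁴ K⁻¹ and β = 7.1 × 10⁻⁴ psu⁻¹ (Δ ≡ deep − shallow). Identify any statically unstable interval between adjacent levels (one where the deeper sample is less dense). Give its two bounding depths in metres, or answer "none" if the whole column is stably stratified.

none

Evaluate Δρ/ρ₀ = −αΔT + βΔS across each adjacent pair:
  29–56 m: −αΔT+βΔS = −(2.3 × 10⁻⁴)(-9.2)+(7.1 × 10⁻⁴)(+3.38) = 4.5 × 10⁻³ → stable
  56–183 m: −αΔT+βΔS = −(2.3 × 10⁻⁴)(+11.9)+(7.1 × 10⁻⁴)(+14.40) = 7.5 × 10⁻³ → stable
  183–237 m: −αΔT+βΔS = −(2.3 × 10⁻⁴)(-10.3)+(7.1 × 10⁻⁴)(-3.15) = 1.3 × 10⁻⁴ → stable
  237–240 m: −αΔT+βΔS = −(2.3 × 10⁻⁴)(+3.1)+(7.1 × 10⁻⁴)(+5.19) = 3.0 × 10⁻³ → stable
Every interval has Δρ > 0: the column is stably stratified throughout.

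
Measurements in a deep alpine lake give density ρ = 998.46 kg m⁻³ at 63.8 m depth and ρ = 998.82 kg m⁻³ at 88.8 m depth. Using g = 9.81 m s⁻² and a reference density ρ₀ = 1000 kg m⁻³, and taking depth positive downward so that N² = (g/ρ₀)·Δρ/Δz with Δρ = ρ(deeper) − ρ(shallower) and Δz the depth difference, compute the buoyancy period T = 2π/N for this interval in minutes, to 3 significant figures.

8.81 min

Δρ = 998.82 − 998.46 = 0.36 kg m⁻³ over Δz = 88.8 − 63.8 = 25 m.
N² = (9.81/1000) × (0.36/25) = 1.4126 × 10⁻⁴ s⁻².
N = √(1.4126 × 10⁻⁴) = 0.011885 rad s⁻¹, so T = 2π/N = 528.67 s = 8.8112 min ≈ 8.81 min.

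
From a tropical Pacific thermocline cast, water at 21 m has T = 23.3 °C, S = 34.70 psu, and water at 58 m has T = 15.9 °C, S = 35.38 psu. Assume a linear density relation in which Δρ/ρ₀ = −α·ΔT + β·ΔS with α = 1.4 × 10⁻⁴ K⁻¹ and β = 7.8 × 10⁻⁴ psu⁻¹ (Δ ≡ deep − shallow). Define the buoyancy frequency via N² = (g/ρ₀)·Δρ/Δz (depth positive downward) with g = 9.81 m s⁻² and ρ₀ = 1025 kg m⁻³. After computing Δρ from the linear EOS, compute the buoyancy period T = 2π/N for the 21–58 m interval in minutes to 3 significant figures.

ΔT = -7.4 K, ΔS = +0.68 psu (deep − shallow).
Δρ/ρ₀ = −αΔT + βΔS = 1.036 × 10⁻³ + 5.304 × 10⁻⁴ = 1.5664 × 10⁻³, so Δρ ≈ 1.606 kg m⁻³.
N² = (g/ρ₀)·Δρ/Δz = g·(Δρ/ρ₀)/Δz = 9.81 × 1.5664 × 10⁻³ / 37 = 4.1531 × 10⁻⁴ s⁻².
N = √(4.1531 × 10⁻⁴) = 0.020379 rad s⁻¹ → T = 2π/N = 308.32 s = 5.1387 min ≈ 5.14 min.

5.14 min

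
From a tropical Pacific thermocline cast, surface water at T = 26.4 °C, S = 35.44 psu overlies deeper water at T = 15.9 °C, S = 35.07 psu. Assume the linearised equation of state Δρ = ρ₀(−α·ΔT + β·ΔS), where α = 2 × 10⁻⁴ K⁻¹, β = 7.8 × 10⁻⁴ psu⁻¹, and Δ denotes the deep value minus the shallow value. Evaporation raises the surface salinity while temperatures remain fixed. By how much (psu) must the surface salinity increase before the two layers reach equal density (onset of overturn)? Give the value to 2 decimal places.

Neutral buoyancy requires −α(T_deep − T_surf) + β(S_deep − S_surf′) = 0.
S_surf′ = S_deep − (α/β)·ΔT = 35.07 − (2 × 10⁻⁴/7.8 × 10⁻⁴)·(-10.5) = 37.7623 psu.
Increase required: 37.7623 − 35.44 = 2.3223 psu.

2.32 psu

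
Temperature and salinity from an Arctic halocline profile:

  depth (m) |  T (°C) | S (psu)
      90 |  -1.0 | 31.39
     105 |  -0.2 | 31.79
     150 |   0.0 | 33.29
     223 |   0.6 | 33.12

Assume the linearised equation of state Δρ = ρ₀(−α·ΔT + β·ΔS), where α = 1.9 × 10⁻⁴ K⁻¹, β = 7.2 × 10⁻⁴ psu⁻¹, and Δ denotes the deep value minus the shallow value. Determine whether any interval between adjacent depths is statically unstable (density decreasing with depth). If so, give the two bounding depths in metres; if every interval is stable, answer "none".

Evaluate Δρ/ρ₀ = −αΔT + βΔS across each adjacent pair:
  90–105 m: −αΔT+βΔS = −(1.9 × 10⁻⁴)(+0.8)+(7.2 × 10⁻⁴)(+0.40) = 1.4 × 10⁻⁴ → stable
  105–150 m: −αΔT+βΔS = −(1.9 × 10⁻⁴)(+0.2)+(7.2 × 10⁻⁴)(+1.50) = 1.0 × 10⁻³ → stable
  150–223 m: −αΔT+βΔS = −(1.9 × 10⁻⁴)(+0.6)+(7.2 × 10⁻⁴)(-0.17) = -2.4 × 10⁻⁴ → UNSTABLE
The 150–223 m interval has Δρ < 0: lighter water underlies denser water.

150–223 m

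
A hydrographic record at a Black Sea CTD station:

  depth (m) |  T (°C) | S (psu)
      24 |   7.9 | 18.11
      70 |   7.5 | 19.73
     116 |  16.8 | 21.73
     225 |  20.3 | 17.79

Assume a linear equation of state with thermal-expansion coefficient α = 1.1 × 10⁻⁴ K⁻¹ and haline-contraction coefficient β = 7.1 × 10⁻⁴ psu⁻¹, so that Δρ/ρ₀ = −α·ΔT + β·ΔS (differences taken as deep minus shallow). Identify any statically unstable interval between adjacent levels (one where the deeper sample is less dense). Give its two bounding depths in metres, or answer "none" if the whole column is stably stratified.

116–225 m

Evaluate Δρ/ρ₀ = −αΔT + βΔS across each adjacent pair:
  24–70 m: −αΔT+βΔS = −(1.1 × 10⁻⁴)(-0.4)+(7.1 × 10⁻⁴)(+1.62) = 1.2 × 10⁻³ → stable
  70–116 m: −αΔT+βΔS = −(1.1 × 10⁻⁴)(+9.3)+(7.1 × 10⁻⁴)(+2.00) = 4.0 × 10⁻⁴ → stable
  116–225 m: −αΔT+βΔS = −(1.1 × 10⁻⁴)(+3.5)+(7.1 × 10⁻⁴)(-3.94) = -3.2 × 10⁻³ → UNSTABLE
The 116–225 m interval has Δρ < 0: lighter water underlies denser water.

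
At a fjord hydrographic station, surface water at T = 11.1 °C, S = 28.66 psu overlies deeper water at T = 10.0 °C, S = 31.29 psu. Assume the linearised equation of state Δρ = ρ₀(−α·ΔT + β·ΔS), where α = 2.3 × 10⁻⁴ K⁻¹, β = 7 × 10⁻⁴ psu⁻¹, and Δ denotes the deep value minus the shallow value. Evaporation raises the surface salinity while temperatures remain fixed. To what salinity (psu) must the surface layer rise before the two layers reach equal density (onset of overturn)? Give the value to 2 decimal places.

31.65 psu

Neutral buoyancy requires −α(T_deep − T_surf) + β(S_deep − S_surf′) = 0.
S_surf′ = S_deep − (α/β)·ΔT = 31.29 − (2.3 × 10⁻⁴/7 × 10⁻⁴)·(-1.1) = 31.6514 psu.
Increase required: 31.6514 − 28.66 = 2.9914 psu.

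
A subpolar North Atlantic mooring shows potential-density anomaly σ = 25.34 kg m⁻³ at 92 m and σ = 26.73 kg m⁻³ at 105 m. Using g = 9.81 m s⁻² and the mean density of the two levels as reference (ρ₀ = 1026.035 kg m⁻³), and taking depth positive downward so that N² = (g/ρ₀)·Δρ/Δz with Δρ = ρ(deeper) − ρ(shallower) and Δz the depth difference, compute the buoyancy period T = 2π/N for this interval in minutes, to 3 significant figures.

3.28 min

Δρ = 1026.73 − 1025.34 = 1.39 kg m⁻³ over Δz = 105 − 92 = 13 m.
N² = (9.81/1026.035) × (1.39/13) = 1.0223 × 10⁻³ s⁻².
N = √(1.0223 × 10⁻³) = 0.031973 rad s⁻¹, so T = 2π/N = 196.52 s = 3.2753 min ≈ 3.28 min.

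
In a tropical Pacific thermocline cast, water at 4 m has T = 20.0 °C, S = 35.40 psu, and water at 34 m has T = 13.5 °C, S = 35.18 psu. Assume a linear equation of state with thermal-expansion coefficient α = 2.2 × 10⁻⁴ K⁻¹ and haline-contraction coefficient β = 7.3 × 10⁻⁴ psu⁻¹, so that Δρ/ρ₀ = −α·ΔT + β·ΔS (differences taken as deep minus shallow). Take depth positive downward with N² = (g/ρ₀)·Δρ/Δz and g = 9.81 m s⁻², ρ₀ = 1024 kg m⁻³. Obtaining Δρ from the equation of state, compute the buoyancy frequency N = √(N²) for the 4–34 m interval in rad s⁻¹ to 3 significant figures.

ΔT = -6.5 K, ΔS = -0.22 psu (deep − shallow).
Δρ/ρ₀ = −αΔT + βΔS = 1.43 × 10⁻³ − 1.606 × 10⁻⁴ = 1.2694 × 10⁻³, so Δρ ≈ 1.300 kg m⁻³.
N² = (g/ρ₀)·Δρ/Δz = g·(Δρ/ρ₀)/Δz = 9.81 × 1.2694 × 10⁻³ / 30 = 4.1509 × 10⁻⁴ s⁻².
N = √(4.1509 × 10⁻⁴) = 0.020374 rad s⁻¹ ≈ 0.0204 rad s⁻¹.

0.0204 rad s⁻¹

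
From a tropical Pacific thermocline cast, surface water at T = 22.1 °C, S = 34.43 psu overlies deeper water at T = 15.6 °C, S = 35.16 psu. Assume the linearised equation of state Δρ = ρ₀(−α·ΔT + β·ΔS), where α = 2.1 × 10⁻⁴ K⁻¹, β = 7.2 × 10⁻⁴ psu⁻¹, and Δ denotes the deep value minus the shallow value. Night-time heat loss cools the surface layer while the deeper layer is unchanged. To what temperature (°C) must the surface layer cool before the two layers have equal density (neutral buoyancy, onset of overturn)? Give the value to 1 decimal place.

13.1 °C

Neutral buoyancy requires Δρ = 0, i.e. −α(T_deep − T_surf′) + β(S_deep − S_surf) = 0.
T_surf′ = T_deep − (β/α)·ΔS = 15.6 − (7.2 × 10⁻⁴/2.1 × 10⁻⁴)·(+0.73) = 13.097 °C.
Cooling required: 22.1 − (13.097) = 9.003 °C.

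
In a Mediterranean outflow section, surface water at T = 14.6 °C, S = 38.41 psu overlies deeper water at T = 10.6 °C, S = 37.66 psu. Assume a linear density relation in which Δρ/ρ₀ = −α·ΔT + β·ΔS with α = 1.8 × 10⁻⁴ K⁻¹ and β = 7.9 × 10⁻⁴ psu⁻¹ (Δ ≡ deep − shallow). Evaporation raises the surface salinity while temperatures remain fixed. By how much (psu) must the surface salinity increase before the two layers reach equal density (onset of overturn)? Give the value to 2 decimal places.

0.16 psu

Neutral buoyancy requires −α(T_deep − T_surf) + β(S_deep − S_surf′) = 0.
S_surf′ = S_deep − (α/β)·ΔT = 37.66 − (1.8 × 10⁻⁴/7.9 × 10⁻⁴)·(-4.0) = 38.5714 psu.
Increase required: 38.5714 − 38.41 = 0.1614 psu.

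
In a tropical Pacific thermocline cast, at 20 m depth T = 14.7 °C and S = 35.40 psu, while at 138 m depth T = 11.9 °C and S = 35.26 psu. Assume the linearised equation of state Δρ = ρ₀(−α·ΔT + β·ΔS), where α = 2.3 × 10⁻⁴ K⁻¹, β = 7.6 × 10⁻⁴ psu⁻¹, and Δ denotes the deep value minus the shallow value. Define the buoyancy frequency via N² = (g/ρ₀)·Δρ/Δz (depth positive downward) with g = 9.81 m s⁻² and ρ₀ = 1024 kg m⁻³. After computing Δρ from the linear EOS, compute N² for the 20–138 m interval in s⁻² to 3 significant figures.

4.47 × 10⁻⁵ s⁻²

ΔT = -2.8 K, ΔS = -0.14 psu (deep − shallow).
Δρ/ρ₀ = −αΔT + βΔS = 6.44 × 10⁻⁴ − 1.064 × 10⁻⁴ = 5.376 × 10⁻⁴, so Δρ ≈ 0.5505 kg m⁻³.
N² = (g/ρ₀)·Δρ/Δz = g·(Δρ/ρ₀)/Δz = 9.81 × 5.376 × 10⁻⁴ / 118 = 4.4694 × 10⁻⁵ s⁻² ≈ 4.47 × 10⁻⁵ s⁻².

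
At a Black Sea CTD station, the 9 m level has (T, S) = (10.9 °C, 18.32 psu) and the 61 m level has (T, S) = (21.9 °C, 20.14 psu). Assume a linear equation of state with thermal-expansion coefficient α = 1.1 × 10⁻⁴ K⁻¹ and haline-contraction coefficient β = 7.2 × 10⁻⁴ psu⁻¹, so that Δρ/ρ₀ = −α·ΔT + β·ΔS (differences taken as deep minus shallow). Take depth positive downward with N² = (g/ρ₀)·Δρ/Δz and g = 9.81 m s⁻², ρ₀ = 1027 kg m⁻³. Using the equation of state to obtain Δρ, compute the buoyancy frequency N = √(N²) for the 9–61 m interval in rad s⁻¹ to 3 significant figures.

4.35 × 10⁻³ rad s⁻¹

ΔT = +11.0 K, ΔS = +1.82 psu (deep − shallow).
Δρ/ρ₀ = −αΔT + βΔS = -1.21 × 10⁻³ + 1.3104 × 10⁻³ = 1.004 × 10⁻⁴, so Δρ ≈ 0.1031 kg m⁻³.
N² = (g/ρ₀)·Δρ/Δz = g·(Δρ/ρ₀)/Δz = 9.81 × 1.004 × 10⁻⁴ / 52 = 1.8941 × 10⁻⁵ s⁻².
N = √(1.8941 × 10⁻⁵) = 4.3521 × 10⁻³ rad s⁻¹ ≈ 4.35 × 10⁻³ rad s⁻¹.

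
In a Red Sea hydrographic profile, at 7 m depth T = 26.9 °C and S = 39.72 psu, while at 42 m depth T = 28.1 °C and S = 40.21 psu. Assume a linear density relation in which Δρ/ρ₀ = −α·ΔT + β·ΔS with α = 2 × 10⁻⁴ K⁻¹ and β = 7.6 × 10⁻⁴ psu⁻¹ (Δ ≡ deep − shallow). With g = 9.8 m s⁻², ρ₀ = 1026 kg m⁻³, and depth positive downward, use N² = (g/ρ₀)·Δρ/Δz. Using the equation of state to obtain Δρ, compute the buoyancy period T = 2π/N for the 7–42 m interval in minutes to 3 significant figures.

17.2 min

ΔT = +1.2 K, ΔS = +0.49 psu (deep − shallow).
Δρ/ρ₀ = −αΔT + βΔS = -2.40 × 10⁻⁴ + 3.724 × 10⁻⁴ = 1.324 × 10⁻⁴, so Δρ ≈ 0.1358 kg m⁻³.
N² = (g/ρ₀)·Δρ/Δz = g·(Δρ/ρ₀)/Δz = 9.8 × 1.324 × 10⁻⁴ / 35 = 3.7072 × 10⁻⁵ s⁻².
N = √(3.7072 × 10⁻⁵) = 6.0887 × 10⁻³ rad s⁻¹ → T = 2π/N = 1.0319 × 10³ s = 17.198 min ≈ 17.2 min.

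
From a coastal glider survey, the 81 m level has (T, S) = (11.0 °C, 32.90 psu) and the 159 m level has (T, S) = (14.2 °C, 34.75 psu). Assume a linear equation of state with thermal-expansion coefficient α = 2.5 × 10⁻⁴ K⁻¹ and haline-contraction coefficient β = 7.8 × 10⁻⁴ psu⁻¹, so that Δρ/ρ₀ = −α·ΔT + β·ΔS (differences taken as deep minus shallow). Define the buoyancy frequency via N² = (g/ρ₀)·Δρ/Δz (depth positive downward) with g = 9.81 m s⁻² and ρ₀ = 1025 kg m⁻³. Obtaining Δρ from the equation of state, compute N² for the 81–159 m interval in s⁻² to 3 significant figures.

8.09 × 10⁻⁵ s⁻²

ΔT = +3.2 K, ΔS = +1.85 psu (deep − shallow).
Δρ/ρ₀ = −αΔT + βΔS = -8.00 × 10⁻⁴ + 1.443 × 10⁻³ = 6.43 × 10⁻⁴, so Δρ ≈ 0.6591 kg m⁻³.
N² = (g/ρ₀)·Δρ/Δz = g·(Δρ/ρ₀)/Δz = 9.81 × 6.43 × 10⁻⁴ / 78 = 8.0870 × 10⁻⁵ s⁻² ≈ 8.09 × 10⁻⁵ s⁻².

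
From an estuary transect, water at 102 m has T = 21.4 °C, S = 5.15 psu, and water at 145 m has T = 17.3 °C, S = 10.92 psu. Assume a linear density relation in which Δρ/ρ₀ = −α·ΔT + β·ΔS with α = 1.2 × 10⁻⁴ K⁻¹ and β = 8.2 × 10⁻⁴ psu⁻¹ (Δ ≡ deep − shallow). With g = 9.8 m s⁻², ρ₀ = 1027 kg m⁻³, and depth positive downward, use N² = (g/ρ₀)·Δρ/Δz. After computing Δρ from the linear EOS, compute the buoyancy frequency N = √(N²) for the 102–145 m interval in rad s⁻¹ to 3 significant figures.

0.0345 rad s⁻¹

ΔT = -4.1 K, ΔS = +5.77 psu (deep − shallow).
Δρ/ρ₀ = −αΔT + βΔS = 4.92 × 10⁻⁴ + 4.7314 × 10⁻³ = 5.2234 × 10⁻³, so Δρ ≈ 5.364 kg m⁻³.
N² = (g/ρ₀)·Δρ/Δz = g·(Δρ/ρ₀)/Δz = 9.8 × 5.2234 × 10⁻³ / 43 = 1.1904 × 10⁻³ s⁻².
N = √(1.1904 × 10⁻³) = 0.034502 rad s⁻¹ ≈ 0.0345 rad s⁻¹.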